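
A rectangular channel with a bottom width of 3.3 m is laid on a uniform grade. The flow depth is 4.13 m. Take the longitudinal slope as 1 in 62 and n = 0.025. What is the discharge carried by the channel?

Q = 77.3 m³/s

Flow area A = b·y = 3.3 × 4.13 = 13.63 m². Wetted perimeter P = b + 2y = 3.3 + 2×4.13 = 11.56 m.
Hydraulic radius R = A/P = 13.63/11.56 = 1.179 m.
Manning's equation: Q = (1/n) A R^(2/3) S^(1/2) = (1/0.025) × 13.63 × 1.179^(2/3) × 0.01613^(1/2) = 77.3 m³/s.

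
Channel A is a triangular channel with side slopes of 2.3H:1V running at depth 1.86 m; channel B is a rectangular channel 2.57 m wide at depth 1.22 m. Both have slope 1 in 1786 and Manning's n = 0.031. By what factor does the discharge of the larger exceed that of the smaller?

Channel A: For a triangular section with side slope z = 2.3: A = zy² = 2.3×1.86² = 7.957 m²; P = 2y√(1+z²) = 2×1.86×2.508 = 9.33 m. Hydraulic radius R = A/P = 7.957/9.33 = 0.8529 m. Q_A = (1/0.031)·7.957·0.8529^(2/3)·√0.0005599 = 5.462 m³/s.
Channel B: Flow area A = b·y = 2.57 × 1.22 = 3.135 m². Wetted perimeter P = b + 2y = 2.57 + 2×1.22 = 5.01 m. Hydraulic radius R = A/P = 3.135/5.01 = 0.6258 m. Q_B = (1/0.031)·3.135·0.6258^(2/3)·√0.0005599 = 1.751 m³/s.
The larger discharge is 5.462 m³/s and the smaller is 1.751 m³/s; the ratio is 3.12.

3.12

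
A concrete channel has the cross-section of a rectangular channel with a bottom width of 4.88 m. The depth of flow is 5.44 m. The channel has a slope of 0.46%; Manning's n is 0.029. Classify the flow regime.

Flow area A = b·y = 4.88 × 5.44 = 26.55 m². Wetted perimeter P = b + 2y = 4.88 + 2×5.44 = 15.76 m.
Hydraulic radius R = A/P = 26.55/15.76 = 1.684 m.
V = (1/n) R^(2/3) √S = (1/0.029) × 1.684^(2/3) × √0.0046 = 3.311 m/s. Hydraulic depth D_h = A/T = 26.55/4.88 = 5.44 m.
Froude number Fr = V/√(g·D_h) = 3.311/√(9.81×5.44) = 0.453, which is less than 1, so the flow is subcritical.

subcritical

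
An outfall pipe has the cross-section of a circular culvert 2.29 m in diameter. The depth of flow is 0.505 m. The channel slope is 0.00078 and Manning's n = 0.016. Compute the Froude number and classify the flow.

subcritical

For a circular section of diameter D = 2.29 m at depth y = 0.505 m, the central angle is θ = 2 arccos(1 − 2y/D) = 1.955 rad. Then A = (D²/8)(θ − sin θ) = 0.6741 m² and P = Dθ/2 = 2.239 m.
Hydraulic radius R = A/P = 0.6741/2.239 = 0.3011 m.
V = (1/n) R^(2/3) √S = (1/0.016) × 0.3011^(2/3) × √0.00078 = 0.7841 m/s. Hydraulic depth D_h = A/T = 0.6741/1.899 = 0.355 m.
Froude number Fr = V/√(g·D_h) = 0.7841/√(9.81×0.355) = 0.42, which is less than 1, so the flow is subcritical.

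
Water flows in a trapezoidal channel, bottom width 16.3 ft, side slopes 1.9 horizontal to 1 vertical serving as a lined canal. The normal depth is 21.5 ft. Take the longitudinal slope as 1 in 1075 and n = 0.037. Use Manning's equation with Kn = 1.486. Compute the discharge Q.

Q = 7580 ft³/s

With bottom width b = 16.3 ft and side slope z = 1.9: A = (b + zy)y = (16.3 + 1.9×21.5)×21.5 = 1229 ft²; P = b + 2y√(1+z²) = 16.3 + 2×21.5×2.147 = 108.6 ft.
Hydraulic radius R = A/P = 1229/108.6 = 11.31 ft.
Manning's equation: Q = (1.486/n) A R^(2/3) S^(1/2) = (1.486/0.037) × 1229 × 11.31^(2/3) × 0.0009302^(1/2) = 7580 ft³/s.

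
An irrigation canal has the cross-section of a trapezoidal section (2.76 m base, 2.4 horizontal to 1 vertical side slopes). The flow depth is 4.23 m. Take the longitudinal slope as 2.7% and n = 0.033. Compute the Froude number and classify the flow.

With bottom width b = 2.76 m and side slope z = 2.4: A = (b + zy)y = (2.76 + 2.4×4.23)×4.23 = 54.62 m²; P = b + 2y√(1+z²) = 2.76 + 2×4.23×2.6 = 24.76 m.
Hydraulic radius R = A/P = 54.62/24.76 = 2.206 m.
V = (1/n) R^(2/3) √S = (1/0.033) × 2.206^(2/3) × √0.027 = 8.439 m/s. Hydraulic depth D_h = A/T = 54.62/23.06 = 2.368 m.
Froude number Fr = V/√(g·D_h) = 8.439/√(9.81×2.368) = 1.75, which is greater than 1, so the flow is supercritical.

supercritical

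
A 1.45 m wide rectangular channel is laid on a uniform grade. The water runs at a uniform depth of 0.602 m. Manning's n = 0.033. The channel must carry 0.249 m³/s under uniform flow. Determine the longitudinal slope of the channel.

Flow area A = b·y = 1.45 × 0.602 = 0.8729 m². Wetted perimeter P = b + 2y = 1.45 + 2×0.602 = 2.654 m.
Hydraulic radius R = A/P = 0.8729/2.654 = 0.3289 m.
From Manning's equation, S = [nQ / (1 A R^(2/3))]² = [0.033 × 0.249 / (1 × 0.8729 × 0.3289^(2/3))]² = 0.00039.

S = 0.00039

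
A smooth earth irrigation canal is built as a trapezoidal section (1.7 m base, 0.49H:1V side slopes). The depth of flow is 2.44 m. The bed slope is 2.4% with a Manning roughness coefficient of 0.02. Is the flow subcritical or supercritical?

supercritical

With bottom width b = 1.7 m and side slope z = 0.49: A = (b + zy)y = (1.7 + 0.49×2.44)×2.44 = 7.065 m²; P = b + 2y√(1+z²) = 1.7 + 2×2.44×1.114 = 7.134 m.
Hydraulic radius R = A/P = 7.065/7.134 = 0.9903 m.
V = (1/n) R^(2/3) √S = (1/0.02) × 0.9903^(2/3) × √0.024 = 7.696 m/s. Hydraulic depth D_h = A/T = 7.065/4.091 = 1.727 m.
Froude number Fr = V/√(g·D_h) = 7.696/√(9.81×1.727) = 1.87, which is greater than 1, so the flow is supercritical.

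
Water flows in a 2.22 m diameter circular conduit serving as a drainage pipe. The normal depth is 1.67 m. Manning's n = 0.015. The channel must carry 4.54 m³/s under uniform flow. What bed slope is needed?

For a circular section of diameter D = 2.22 m at depth y = 1.67 m, the central angle is θ = 2 arccos(1 − 2y/D) = 4.199 rad. Then A = (D²/8)(θ − sin θ) = 3.124 m² and P = Dθ/2 = 4.661 m.
Hydraulic radius R = A/P = 3.124/4.661 = 0.6701 m.
From Manning's equation, S = [nQ / (1 A R^(2/3))]² = [0.015 × 4.54 / (1 × 3.124 × 0.6701^(2/3))]² = 0.000811.

S = 0.000811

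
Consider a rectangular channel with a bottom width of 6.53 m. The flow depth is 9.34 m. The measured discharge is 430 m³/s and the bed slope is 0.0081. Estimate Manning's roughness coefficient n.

n = 0.023

Flow area A = b·y = 6.53 × 9.34 = 60.99 m². Wetted perimeter P = b + 2y = 6.53 + 2×9.34 = 25.21 m.
Hydraulic radius R = A/P = 60.99/25.21 = 2.419 m.
Rearranging Manning's equation: n = (1/Q) A R^(2/3) S^(1/2) = (1/430) × 60.99 × 2.419^(2/3) × √0.0081 = 0.023.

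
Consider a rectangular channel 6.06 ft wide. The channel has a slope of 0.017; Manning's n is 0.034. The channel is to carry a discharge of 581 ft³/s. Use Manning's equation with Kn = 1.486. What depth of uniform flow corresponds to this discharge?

y_n = 9.64 ft

Manning's equation rearranged: A R^(2/3) = nQ / (1.486·√S) = 0.034 × 581 / (1.486 × √0.017) = 102.
Try y = 8.06 ft: A R^(2/3) = 82.67 — short.
Try y = 11.1 ft: A R^(2/3) = 119.9 — over.
Try y = 9.64 ft: A R^(2/3) = 101.9 — close enough.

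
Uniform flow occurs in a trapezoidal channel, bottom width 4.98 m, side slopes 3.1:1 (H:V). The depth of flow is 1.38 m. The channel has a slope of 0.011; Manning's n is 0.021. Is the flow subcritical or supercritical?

With bottom width b = 4.98 m and side slope z = 3.1: A = (b + zy)y = (4.98 + 3.1×1.38)×1.38 = 12.78 m²; P = b + 2y√(1+z²) = 4.98 + 2×1.38×3.257 = 13.97 m.
Hydraulic radius R = A/P = 12.78/13.97 = 0.9145 m.
V = (1/n) R^(2/3) √S = (1/0.021) × 0.9145^(2/3) × √0.011 = 4.706 m/s. Hydraulic depth D_h = A/T = 12.78/13.54 = 0.9439 m.
Froude number Fr = V/√(g·D_h) = 4.706/√(9.81×0.9439) = 1.55, which is greater than 1, so the flow is supercritical.

supercritical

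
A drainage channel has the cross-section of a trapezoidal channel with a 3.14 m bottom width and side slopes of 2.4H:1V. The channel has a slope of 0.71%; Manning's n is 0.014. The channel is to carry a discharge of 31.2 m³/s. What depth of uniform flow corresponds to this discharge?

Manning's equation rearranged: A R^(2/3) = nQ / (1·√S) = 0.014 × 31.2 / (√0.0071) = 5.184.
Try y = 1.42 m: A R^(2/3) = 8.561 — too large.
Try y = 0.821 m: A R^(2/3) = 2.872 — too small.
Try y = 1.11 m: A R^(2/3) = 5.189 — close enough.

y_n = 1.11 m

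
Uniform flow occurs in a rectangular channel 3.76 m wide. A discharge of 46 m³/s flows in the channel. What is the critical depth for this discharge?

y_c = 2.48 m

For a rectangular channel, critical depth y_c = (q²/g)^(1/3) where q = Q/b = 46/3.76 = 12.23 m²/s.
So y_c = (12.23²/9.81)^(1/3) = 2.48 m.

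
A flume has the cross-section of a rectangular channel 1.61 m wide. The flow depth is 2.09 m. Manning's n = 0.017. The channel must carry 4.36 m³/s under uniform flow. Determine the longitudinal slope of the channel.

Flow area A = b·y = 1.61 × 2.09 = 3.365 m². Wetted perimeter P = b + 2y = 1.61 + 2×2.09 = 5.79 m.
Hydraulic radius R = A/P = 3.365/5.79 = 0.5812 m.
From Manning's equation, S = [nQ / (1 A R^(2/3))]² = [0.017 × 4.36 / (1 × 3.365 × 0.5812^(2/3))]² = 0.001.

S = 0.001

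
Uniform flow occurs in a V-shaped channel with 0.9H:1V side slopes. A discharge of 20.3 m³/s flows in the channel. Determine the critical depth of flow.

y_c = 2.53 m

At critical depth, Q² T / (g A³) = 1, i.e. A³/T = Q²/g = 20.3²/9.81 = 42.01.
At y = 3.16 m: A³/T = 127.6 — too large.
At y = 2.53 m: A³/T = 41.98 — ≈ 42.01.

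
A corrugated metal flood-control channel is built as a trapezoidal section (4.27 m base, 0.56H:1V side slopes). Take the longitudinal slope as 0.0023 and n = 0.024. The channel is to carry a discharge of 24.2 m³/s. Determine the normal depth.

y_n = 1.98 m

Manning's equation rearranged: A R^(2/3) = nQ / (1·√S) = 0.024 × 24.2 / (√0.0023) = 12.11.
At y = 1.7 m: A R^(2/3) = 9.385 — too small.
At y = 2.48 m: A R^(2/3) = 17.64 — too large.
At y = 1.98 m: A R^(2/3) = 12.09 — ≈ 12.11.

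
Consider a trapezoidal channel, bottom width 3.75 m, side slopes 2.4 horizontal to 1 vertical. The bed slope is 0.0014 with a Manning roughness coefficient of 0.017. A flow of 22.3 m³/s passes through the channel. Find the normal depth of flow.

Manning's equation rearranged: A R^(2/3) = nQ / (1·√S) = 0.017 × 22.3 / (√0.0014) = 10.13.
At y = 1.68 m: A R^(2/3) = 13.48 — over.
At y = 1.23 m: A R^(2/3) = 7.178 — short.
At y = 1.46 m: A R^(2/3) = 10.12 — matches.

y_n = 1.46 m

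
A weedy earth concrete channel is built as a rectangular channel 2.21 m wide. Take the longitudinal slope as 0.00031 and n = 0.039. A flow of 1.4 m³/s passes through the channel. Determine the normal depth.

Manning's equation rearranged: A R^(2/3) = nQ / (1·√S) = 0.039 × 1.4 / (√0.00031) = 3.101.
Try y = 1.42 m: A R^(2/3) = 2.285 — short.
Try y = 2.27 m: A R^(2/3) = 4.116 — over.
Try y = 1.81 m: A R^(2/3) = 3.112 — close enough.

y_n = 1.81 m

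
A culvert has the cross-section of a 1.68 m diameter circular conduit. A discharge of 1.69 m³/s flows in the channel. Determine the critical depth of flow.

At critical depth, Q² T / (g A³) = 1, i.e. A³/T = Q²/g = 1.69²/9.81 = 0.2911.
Trying y = 0.82 m: A³/T = 0.7392 — too large.
Trying y = 0.562 m: A³/T = 0.1732 — too small.
Trying y = 0.643 m: A³/T = 0.2911 — matches.

y_c = 0.643 m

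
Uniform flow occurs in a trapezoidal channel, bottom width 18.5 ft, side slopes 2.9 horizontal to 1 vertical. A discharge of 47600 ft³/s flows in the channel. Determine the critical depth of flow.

y_c = 24.9 ft

At critical depth, Q² T / (g A³) = 1, i.e. A³/T = Q²/g = 47600²/32.2 = 70370000.
Trying y = 20 ft: A³/T = 26630000 — too small.
Trying y = 24.9 ft: A³/T = 70730000 — ≈ 70370000.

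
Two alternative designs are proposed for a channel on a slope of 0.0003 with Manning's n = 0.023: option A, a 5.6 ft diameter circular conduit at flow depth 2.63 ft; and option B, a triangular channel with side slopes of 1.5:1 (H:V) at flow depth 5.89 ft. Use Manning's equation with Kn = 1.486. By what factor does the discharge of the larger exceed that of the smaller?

Channel A: For a circular section of diameter D = 5.6 ft at depth y = 2.63 ft, the central angle is θ = 2 arccos(1 − 2y/D) = 3.02 rad. Then A = (D²/8)(θ − sin θ) = 11.36 ft² and P = Dθ/2 = 8.456 ft. Hydraulic radius R = A/P = 11.36/8.456 = 1.344 ft. Q_A = (1.486/0.023)·11.36·1.344^(2/3)·√0.0003 = 15.49 ft³/s.
Channel B: For a triangular section with side slope z = 1.5: A = zy² = 1.5×5.89² = 52.04 ft²; P = 2y√(1+z²) = 2×5.89×1.803 = 21.24 ft. Hydraulic radius R = A/P = 52.04/21.24 = 2.45 ft. Q_B = (1.486/0.023)·52.04·2.45^(2/3)·√0.0003 = 105.8 ft³/s.
The larger discharge is 105.8 ft³/s and the smaller is 15.49 ft³/s; the ratio is 6.83.

6.83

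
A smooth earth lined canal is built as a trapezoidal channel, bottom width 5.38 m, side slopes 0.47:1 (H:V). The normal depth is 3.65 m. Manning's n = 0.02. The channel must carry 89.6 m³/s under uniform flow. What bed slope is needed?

With bottom width b = 5.38 m and side slope z = 0.47: A = (b + zy)y = (5.38 + 0.47×3.65)×3.65 = 25.9 m²; P = b + 2y√(1+z²) = 5.38 + 2×3.65×1.105 = 13.45 m.
Hydraulic radius R = A/P = 25.9/13.45 = 1.926 m.
From Manning's equation, S = [nQ / (1 A R^(2/3))]² = [0.02 × 89.6 / (1 × 25.9 × 1.926^(2/3))]² = 0.002.

S = 0.002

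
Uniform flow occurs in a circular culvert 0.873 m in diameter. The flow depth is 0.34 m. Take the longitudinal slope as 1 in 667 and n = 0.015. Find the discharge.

Q = 0.18 m³/s

For a circular section of diameter D = 0.873 m at depth y = 0.34 m, the central angle is θ = 2 arccos(1 − 2y/D) = 2.696 rad. Then A = (D²/8)(θ − sin θ) = 0.2157 m² and P = Dθ/2 = 1.177 m.
Hydraulic radius R = A/P = 0.2157/1.177 = 0.1833 m.
Manning's equation: Q = (1/n) A R^(2/3) S^(1/2) = (1/0.015) × 0.2157 × 0.1833^(2/3) × 0.001499^(1/2) = 0.18 m³/s.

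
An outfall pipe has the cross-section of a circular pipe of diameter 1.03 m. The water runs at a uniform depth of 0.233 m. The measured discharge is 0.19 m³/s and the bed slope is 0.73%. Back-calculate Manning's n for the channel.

For a circular section of diameter D = 1.03 m at depth y = 0.233 m, the central angle is θ = 2 arccos(1 − 2y/D) = 1.983 rad. Then A = (D²/8)(θ − sin θ) = 0.1414 m² and P = Dθ/2 = 1.021 m.
Hydraulic radius R = A/P = 0.1414/1.021 = 0.1385 m.
Rearranging Manning's equation: n = (1/Q) A R^(2/3) S^(1/2) = (1/0.19) × 0.1414 × 0.1385^(2/3) × √0.0073 = 0.017.

n = 0.017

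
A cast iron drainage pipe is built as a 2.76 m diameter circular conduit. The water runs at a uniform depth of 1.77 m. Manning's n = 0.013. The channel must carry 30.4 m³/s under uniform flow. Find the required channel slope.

For a circular section of diameter D = 2.76 m at depth y = 1.77 m, the central angle is θ = 2 arccos(1 − 2y/D) = 3.715 rad. Then A = (D²/8)(θ − sin θ) = 4.053 m² and P = Dθ/2 = 5.126 m.
Hydraulic radius R = A/P = 4.053/5.126 = 0.7907 m.
From Manning's equation, S = [nQ / (1 A R^(2/3))]² = [0.013 × 30.4 / (1 × 4.053 × 0.7907^(2/3))]² = 0.013.

S = 0.013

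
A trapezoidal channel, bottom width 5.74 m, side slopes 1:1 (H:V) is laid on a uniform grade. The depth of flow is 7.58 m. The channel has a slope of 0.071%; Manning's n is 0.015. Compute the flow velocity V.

V = 4.26 m/s

With bottom width b = 5.74 m and side slope z = 1: A = (b + zy)y = (5.74 + 1×7.58)×7.58 = 101 m²; P = b + 2y√(1+z²) = 5.74 + 2×7.58×1.414 = 27.18 m.
Hydraulic radius R = A/P = 101/27.18 = 3.715 m.
From Manning's equation, V = (1/n) R^(2/3) S^(1/2) = (1/0.015) × 3.715^(2/3) × 0.00071^(1/2) = 4.26 m/s.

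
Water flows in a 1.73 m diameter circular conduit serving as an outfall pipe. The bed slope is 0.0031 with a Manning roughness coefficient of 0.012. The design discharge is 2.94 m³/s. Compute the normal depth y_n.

y_n = 0.836 m

Manning's equation rearranged: A R^(2/3) = nQ / (1·√S) = 0.012 × 2.94 / (√0.0031) = 0.6336.
Try y = 0.655 m: A R^(2/3) = 0.4094 — low.
Try y = 0.91 m: A R^(2/3) = 0.7319 — high.
Try y = 0.836 m: A R^(2/3) = 0.6341 — close enough.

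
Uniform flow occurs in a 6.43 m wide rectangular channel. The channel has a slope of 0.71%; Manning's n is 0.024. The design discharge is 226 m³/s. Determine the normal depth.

Manning's equation rearranged: A R^(2/3) = nQ / (1·√S) = 0.024 × 226 / (√0.0071) = 64.37.
Try y = 7.45 m: A R^(2/3) = 82.15 — too large.
Try y = 4.19 m: A R^(2/3) = 40.15 — too small.
Try y = 6.1 m: A R^(2/3) = 64.43 — close enough.

y_n = 6.1 m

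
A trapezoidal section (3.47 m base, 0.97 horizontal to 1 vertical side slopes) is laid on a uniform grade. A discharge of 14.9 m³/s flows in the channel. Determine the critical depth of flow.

y_c = 1.11 m

At critical depth, Q² T / (g A³) = 1, i.e. A³/T = Q²/g = 14.9²/9.81 = 22.63.
At y = 1.28 m: A³/T = 36.85 — high.
At y = 1.11 m: A³/T = 22.86 — close enough.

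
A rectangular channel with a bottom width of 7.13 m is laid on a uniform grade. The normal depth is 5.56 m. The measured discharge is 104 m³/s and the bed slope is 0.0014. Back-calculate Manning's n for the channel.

n = 0.0239

Flow area A = b·y = 7.13 × 5.56 = 39.64 m². Wetted perimeter P = b + 2y = 7.13 + 2×5.56 = 18.25 m.
Hydraulic radius R = A/P = 39.64/18.25 = 2.172 m.
Rearranging Manning's equation: n = (1/Q) A R^(2/3) S^(1/2) = (1/104) × 39.64 × 2.172^(2/3) × √0.0014 = 0.0239.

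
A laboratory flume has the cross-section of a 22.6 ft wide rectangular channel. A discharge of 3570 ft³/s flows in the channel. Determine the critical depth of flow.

For a rectangular channel, critical depth y_c = (q²/g)^(1/3) where q = Q/b = 3570/22.6 = 158 ft²/s.
So y_c = (158²/32.2)^(1/3) = 9.19 ft.

y_c = 9.19 ft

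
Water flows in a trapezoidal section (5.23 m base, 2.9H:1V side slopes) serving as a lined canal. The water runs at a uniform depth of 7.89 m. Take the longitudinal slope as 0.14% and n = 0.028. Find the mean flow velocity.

V = 3.44 m/s

With bottom width b = 5.23 m and side slope z = 2.9: A = (b + zy)y = (5.23 + 2.9×7.89)×7.89 = 221.8 m²; P = b + 2y√(1+z²) = 5.23 + 2×7.89×3.068 = 53.64 m.
Hydraulic radius R = A/P = 221.8/53.64 = 4.135 m.
From Manning's equation, V = (1/n) R^(2/3) S^(1/2) = (1/0.028) × 4.135^(2/3) × 0.0014^(1/2) = 3.44 m/s.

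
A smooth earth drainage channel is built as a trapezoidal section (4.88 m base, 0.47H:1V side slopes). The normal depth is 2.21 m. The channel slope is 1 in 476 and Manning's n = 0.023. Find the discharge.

With bottom width b = 4.88 m and side slope z = 0.47: A = (b + zy)y = (4.88 + 0.47×2.21)×2.21 = 13.08 m²; P = b + 2y√(1+z²) = 4.88 + 2×2.21×1.105 = 9.764 m.
Hydraulic radius R = A/P = 13.08/9.764 = 1.34 m.
Manning's equation: Q = (1/n) A R^(2/3) S^(1/2) = (1/0.023) × 13.08 × 1.34^(2/3) × 0.002101^(1/2) = 31.7 m³/s.

Q = 31.7 m³/s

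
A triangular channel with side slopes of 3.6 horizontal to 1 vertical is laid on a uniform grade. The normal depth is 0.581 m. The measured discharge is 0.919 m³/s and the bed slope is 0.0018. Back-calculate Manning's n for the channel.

For a triangular section with side slope z = 3.6: A = zy² = 3.6×0.581² = 1.215 m²; P = 2y√(1+z²) = 2×0.581×3.736 = 4.342 m.
Hydraulic radius R = A/P = 1.215/4.342 = 0.2799 m.
Rearranging Manning's equation: n = (1/Q) A R^(2/3) S^(1/2) = (1/0.919) × 1.215 × 0.2799^(2/3) × √0.0018 = 0.024.

n = 0.024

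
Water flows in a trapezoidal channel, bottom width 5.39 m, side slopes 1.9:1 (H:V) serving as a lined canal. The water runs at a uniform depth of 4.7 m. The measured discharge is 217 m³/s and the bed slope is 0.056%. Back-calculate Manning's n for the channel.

With bottom width b = 5.39 m and side slope z = 1.9: A = (b + zy)y = (5.39 + 1.9×4.7)×4.7 = 67.3 m²; P = b + 2y√(1+z²) = 5.39 + 2×4.7×2.147 = 25.57 m.
Hydraulic radius R = A/P = 67.3/25.57 = 2.632 m.
Rearranging Manning's equation: n = (1/Q) A R^(2/3) S^(1/2) = (1/217) × 67.3 × 2.632^(2/3) × √0.00056 = 0.014.

n = 0.014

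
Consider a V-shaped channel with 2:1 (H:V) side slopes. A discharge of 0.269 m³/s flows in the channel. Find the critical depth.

At critical depth, Q² T / (g A³) = 1, i.e. A³/T = Q²/g = 0.269²/9.81 = 0.007376.
Try y = 0.235 m: A³/T = 0.001433 — short.
Try y = 0.397 m: A³/T = 0.01972 — over.
Try y = 0.326 m: A³/T = 0.007364 — matches.

y_c = 0.326 m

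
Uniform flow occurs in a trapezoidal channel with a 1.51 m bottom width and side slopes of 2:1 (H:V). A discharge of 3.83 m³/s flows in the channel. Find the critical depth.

At critical depth, Q² T / (g A³) = 1, i.e. A³/T = Q²/g = 3.83²/9.81 = 1.495.
Trying y = 0.773 m: A³/T = 2.865 — high.
Trying y = 0.507 m: A³/T = 0.5923 — low.
Trying y = 0.651 m: A³/T = 1.491 — matches.

y_c = 0.651 m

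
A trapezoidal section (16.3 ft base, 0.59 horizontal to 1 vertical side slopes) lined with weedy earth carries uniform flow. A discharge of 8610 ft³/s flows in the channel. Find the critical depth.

y_c = 16.7 ft

At critical depth, Q² T / (g A³) = 1, i.e. A³/T = Q²/g = 8610²/32.2 = 2302000.
At y = 18.3 ft: A³/T = 3218000 — over.
At y = 16.7 ft: A³/T = 2314000 — close enough.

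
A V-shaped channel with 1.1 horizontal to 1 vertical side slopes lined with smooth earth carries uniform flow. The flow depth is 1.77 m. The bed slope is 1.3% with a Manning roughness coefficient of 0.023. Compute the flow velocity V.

V = 3.74 m/s

For a triangular section with side slope z = 1.1: A = zy² = 1.1×1.77² = 3.446 m²; P = 2y√(1+z²) = 2×1.77×1.487 = 5.263 m.
Hydraulic radius R = A/P = 3.446/5.263 = 0.6548 m.
From Manning's equation, V = (1/n) R^(2/3) S^(1/2) = (1/0.023) × 0.6548^(2/3) × 0.013^(1/2) = 3.74 m/s.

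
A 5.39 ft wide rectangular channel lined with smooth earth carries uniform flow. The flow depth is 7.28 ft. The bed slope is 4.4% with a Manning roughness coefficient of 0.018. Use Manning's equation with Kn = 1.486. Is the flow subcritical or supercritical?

supercritical

Flow area A = b·y = 5.39 × 7.28 = 39.24 ft². Wetted perimeter P = b + 2y = 5.39 + 2×7.28 = 19.95 ft.
Hydraulic radius R = A/P = 39.24/19.95 = 1.967 ft.
V = (1.486/n) R^(2/3) √S = (1.486/0.018) × 1.967^(2/3) × √0.044 = 27.18 ft/s. Hydraulic depth D_h = A/T = 39.24/5.39 = 7.28 ft.
Froude number Fr = V/√(g·D_h) = 27.18/√(32.2×7.28) = 1.78, which is greater than 1, so the flow is supercritical.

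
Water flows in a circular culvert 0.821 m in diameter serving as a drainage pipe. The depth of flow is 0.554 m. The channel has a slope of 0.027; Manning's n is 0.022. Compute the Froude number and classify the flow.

supercritical

For a circular section of diameter D = 0.821 m at depth y = 0.554 m, the central angle is θ = 2 arccos(1 − 2y/D) = 3.856 rad. Then A = (D²/8)(θ − sin θ) = 0.3801 m² and P = Dθ/2 = 1.583 m.
Hydraulic radius R = A/P = 0.3801/1.583 = 0.2401 m.
V = (1/n) R^(2/3) √S = (1/0.022) × 0.2401^(2/3) × √0.027 = 2.885 m/s. Hydraulic depth D_h = A/T = 0.3801/0.7692 = 0.4941 m.
Froude number Fr = V/√(g·D_h) = 2.885/√(9.81×0.4941) = 1.31, which is greater than 1, so the flow is supercritical.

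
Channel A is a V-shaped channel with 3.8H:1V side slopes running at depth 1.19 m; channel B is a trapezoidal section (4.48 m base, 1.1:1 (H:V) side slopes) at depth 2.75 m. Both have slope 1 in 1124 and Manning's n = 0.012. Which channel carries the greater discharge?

Channel A: For a triangular section with side slope z = 3.8: A = zy² = 3.8×1.19² = 5.381 m²; P = 2y√(1+z²) = 2×1.19×3.929 = 9.352 m. Hydraulic radius R = A/P = 5.381/9.352 = 0.5754 m. Q_A = (1/0.012)·5.381·0.5754^(2/3)·√0.0008897 = 9.253 m³/s.
Channel B: With bottom width b = 4.48 m and side slope z = 1.1: A = (b + zy)y = (4.48 + 1.1×2.75)×2.75 = 20.64 m²; P = b + 2y√(1+z²) = 4.48 + 2×2.75×1.487 = 12.66 m. Hydraulic radius R = A/P = 20.64/12.66 = 1.631 m. Q_B = (1/0.012)·20.64·1.631^(2/3)·√0.0008897 = 71.07 m³/s.
Q_A = 9.253 m³/s vs Q_B = 71.07 m³/s, so channel B carries more.

channel B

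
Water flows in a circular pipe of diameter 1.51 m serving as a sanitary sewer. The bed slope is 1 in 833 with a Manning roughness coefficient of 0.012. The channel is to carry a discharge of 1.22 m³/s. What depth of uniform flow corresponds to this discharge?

y_n = 0.712 m

Manning's equation rearranged: A R^(2/3) = nQ / (1·√S) = 0.012 × 1.22 / (√0.0012) = 0.4225.
Trying y = 0.876 m: A R^(2/3) = 0.5965 — too large.
Trying y = 0.712 m: A R^(2/3) = 0.4229 — ≈ 0.4225.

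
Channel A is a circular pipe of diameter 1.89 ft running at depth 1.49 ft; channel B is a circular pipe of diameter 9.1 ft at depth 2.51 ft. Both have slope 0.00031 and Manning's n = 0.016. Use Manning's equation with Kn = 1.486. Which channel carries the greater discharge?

Channel A: For a circular section of diameter D = 1.89 ft at depth y = 1.49 ft, the central angle is θ = 2 arccos(1 − 2y/D) = 4.371 rad. Then A = (D²/8)(θ − sin θ) = 2.372 ft² and P = Dθ/2 = 4.131 ft. Hydraulic radius R = A/P = 2.372/4.131 = 0.5744 ft. Q_A = (1.486/0.016)·2.372·0.5744^(2/3)·√0.00031 = 2.681 ft³/s.
Channel B: For a circular section of diameter D = 9.1 ft at depth y = 2.51 ft, the central angle is θ = 2 arccos(1 − 2y/D) = 2.212 rad. Then A = (D²/8)(θ − sin θ) = 14.6 ft² and P = Dθ/2 = 10.06 ft. Hydraulic radius R = A/P = 14.6/10.06 = 1.451 ft. Q_B = (1.486/0.016)·14.6·1.451^(2/3)·√0.00031 = 30.59 ft³/s.
Q_A = 2.681 ft³/s vs Q_B = 30.59 ft³/s, so channel B carries more.

channel B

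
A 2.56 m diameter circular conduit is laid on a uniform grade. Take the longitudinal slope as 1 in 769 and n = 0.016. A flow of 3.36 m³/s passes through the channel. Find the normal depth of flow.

y_n = 1.11 m

Manning's equation rearranged: A R^(2/3) = nQ / (1·√S) = 0.016 × 3.36 / (√0.0013) = 1.491.
At y = 1.32 m: A R^(2/3) = 2.013 — too large.
At y = 0.857 m: A R^(2/3) = 0.9239 — too small.
At y = 1.11 m: A R^(2/3) = 1.49 — matches.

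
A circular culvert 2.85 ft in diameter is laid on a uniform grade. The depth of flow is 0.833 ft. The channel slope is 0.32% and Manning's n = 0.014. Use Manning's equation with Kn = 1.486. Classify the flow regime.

For a circular section of diameter D = 2.85 ft at depth y = 0.833 ft, the central angle is θ = 2 arccos(1 − 2y/D) = 2.285 rad. Then A = (D²/8)(θ − sin θ) = 1.552 ft² and P = Dθ/2 = 3.256 ft.
Hydraulic radius R = A/P = 1.552/3.256 = 0.4768 ft.
V = (1.486/n) R^(2/3) √S = (1.486/0.014) × 0.4768^(2/3) × √0.0032 = 3.665 ft/s. Hydraulic depth D_h = A/T = 1.552/2.592 = 0.5988 ft.
Froude number Fr = V/√(g·D_h) = 3.665/√(32.2×0.5988) = 0.835, which is less than 1, so the flow is subcritical.

subcritical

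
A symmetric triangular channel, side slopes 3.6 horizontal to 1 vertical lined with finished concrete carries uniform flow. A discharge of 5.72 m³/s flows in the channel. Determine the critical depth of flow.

y_c = 0.876 m

At critical depth, Q² T / (g A³) = 1, i.e. A³/T = Q²/g = 5.72²/9.81 = 3.335.
Try y = 0.63 m: A³/T = 0.6431 — short.
Try y = 0.999 m: A³/T = 6.448 — over.
Try y = 0.876 m: A³/T = 3.343 — ≈ 3.335.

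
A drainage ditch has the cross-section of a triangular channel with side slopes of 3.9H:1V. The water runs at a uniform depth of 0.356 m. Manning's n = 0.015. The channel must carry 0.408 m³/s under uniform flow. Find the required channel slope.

For a triangular section with side slope z = 3.9: A = zy² = 3.9×0.356² = 0.4943 m²; P = 2y√(1+z²) = 2×0.356×4.026 = 2.867 m.
Hydraulic radius R = A/P = 0.4943/2.867 = 0.1724 m.
From Manning's equation, S = [nQ / (1 A R^(2/3))]² = [0.015 × 0.408 / (1 × 0.4943 × 0.1724^(2/3))]² = 0.0016.

S = 0.0016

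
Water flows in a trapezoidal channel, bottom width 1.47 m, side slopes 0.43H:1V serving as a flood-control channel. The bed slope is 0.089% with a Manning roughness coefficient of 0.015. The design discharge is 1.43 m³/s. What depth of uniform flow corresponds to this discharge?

Manning's equation rearranged: A R^(2/3) = nQ / (1·√S) = 0.015 × 1.43 / (√0.00089) = 0.719.
At y = 0.58 m: A R^(2/3) = 0.5093 — too small.
At y = 0.826 m: A R^(2/3) = 0.9 — too large.
At y = 0.719 m: A R^(2/3) = 0.7191 — ≈ 0.719.

y_n = 0.719 m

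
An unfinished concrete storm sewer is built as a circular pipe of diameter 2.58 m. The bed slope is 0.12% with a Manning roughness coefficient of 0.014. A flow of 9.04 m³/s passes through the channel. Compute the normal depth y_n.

Manning's equation rearranged: A R^(2/3) = nQ / (1·√S) = 0.014 × 9.04 / (√0.0012) = 3.653.
Trying y = 1.46 m: A R^(2/3) = 2.393 — low.
Trying y = 1.98 m: A R^(2/3) = 3.653 — ≈ 3.653.

y_n = 1.98 m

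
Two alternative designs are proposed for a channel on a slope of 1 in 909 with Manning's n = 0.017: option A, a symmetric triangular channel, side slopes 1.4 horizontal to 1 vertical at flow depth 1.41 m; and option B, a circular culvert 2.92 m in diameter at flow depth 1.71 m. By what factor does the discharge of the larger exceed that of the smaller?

Channel A: For a triangular section with side slope z = 1.4: A = zy² = 1.4×1.41² = 2.783 m²; P = 2y√(1+z²) = 2×1.41×1.72 = 4.852 m. Hydraulic radius R = A/P = 2.783/4.852 = 0.5737 m. Q_A = (1/0.017)·2.783·0.5737^(2/3)·√0.0011 = 3.749 m³/s.
Channel B: For a circular section of diameter D = 2.92 m at depth y = 1.71 m, the central angle is θ = 2 arccos(1 − 2y/D) = 3.486 rad. Then A = (D²/8)(θ − sin θ) = 4.075 m² and P = Dθ/2 = 5.089 m. Hydraulic radius R = A/P = 4.075/5.089 = 0.8007 m. Q_B = (1/0.017)·4.075·0.8007^(2/3)·√0.0011 = 6.855 m³/s.
The larger discharge is 6.855 m³/s and the smaller is 3.749 m³/s; the ratio is 1.83.

1.83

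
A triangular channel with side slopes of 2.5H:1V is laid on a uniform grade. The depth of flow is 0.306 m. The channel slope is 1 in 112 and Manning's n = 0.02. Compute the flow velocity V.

V = 1.29 m/s

For a triangular section with side slope z = 2.5: A = zy² = 2.5×0.306² = 0.2341 m²; P = 2y√(1+z²) = 2×0.306×2.693 = 1.648 m.
Hydraulic radius R = A/P = 0.2341/1.648 = 0.1421 m.
From Manning's equation, V = (1/n) R^(2/3) S^(1/2) = (1/0.02) × 0.1421^(2/3) × 0.008929^(1/2) = 1.29 m/s.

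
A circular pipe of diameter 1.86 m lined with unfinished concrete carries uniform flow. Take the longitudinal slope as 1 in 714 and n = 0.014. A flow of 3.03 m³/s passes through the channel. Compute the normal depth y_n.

y_n = 1.14 m

Manning's equation rearranged: A R^(2/3) = nQ / (1·√S) = 0.014 × 3.03 / (√0.001401) = 1.133.
At y = 1.28 m: A R^(2/3) = 1.335 — high.
At y = 0.985 m: A R^(2/3) = 0.8978 — low.
At y = 1.14 m: A R^(2/3) = 1.132 — ≈ 1.133.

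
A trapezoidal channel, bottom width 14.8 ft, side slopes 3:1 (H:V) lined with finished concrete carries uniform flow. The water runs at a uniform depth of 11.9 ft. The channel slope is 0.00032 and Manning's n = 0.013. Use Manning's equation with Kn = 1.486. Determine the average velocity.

With bottom width b = 14.8 ft and side slope z = 3: A = (b + zy)y = (14.8 + 3×11.9)×11.9 = 601 ft²; P = b + 2y√(1+z²) = 14.8 + 2×11.9×3.162 = 90.06 ft.
Hydraulic radius R = A/P = 601/90.06 = 6.673 ft.
From Manning's equation, V = (1.486/n) R^(2/3) S^(1/2) = (1.486/0.013) × 6.673^(2/3) × 0.00032^(1/2) = 7.25 ft/s.

V = 7.25 ft/s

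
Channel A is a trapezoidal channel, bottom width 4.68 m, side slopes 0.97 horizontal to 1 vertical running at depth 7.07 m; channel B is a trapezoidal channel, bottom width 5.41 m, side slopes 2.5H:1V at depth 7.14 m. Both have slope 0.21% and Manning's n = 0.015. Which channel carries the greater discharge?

channel B

Channel A: With bottom width b = 4.68 m and side slope z = 0.97: A = (b + zy)y = (4.68 + 0.97×7.07)×7.07 = 81.57 m²; P = b + 2y√(1+z²) = 4.68 + 2×7.07×1.393 = 24.38 m. Hydraulic radius R = A/P = 81.57/24.38 = 3.346 m. Q_A = (1/0.015)·81.57·3.346^(2/3)·√0.0021 = 557.5 m³/s.
Channel B: With bottom width b = 5.41 m and side slope z = 2.5: A = (b + zy)y = (5.41 + 2.5×7.14)×7.14 = 166.1 m²; P = b + 2y√(1+z²) = 5.41 + 2×7.14×2.693 = 43.86 m. Hydraulic radius R = A/P = 166.1/43.86 = 3.787 m. Q_B = (1/0.015)·166.1·3.787^(2/3)·√0.0021 = 1233 m³/s.
Q_A = 557.5 m³/s vs Q_B = 1233 m³/s, so channel B carries more.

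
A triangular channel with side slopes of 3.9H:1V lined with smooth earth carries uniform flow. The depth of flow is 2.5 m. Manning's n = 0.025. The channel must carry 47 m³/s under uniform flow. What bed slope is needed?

For a triangular section with side slope z = 3.9: A = zy² = 3.9×2.5² = 24.38 m²; P = 2y√(1+z²) = 2×2.5×4.026 = 20.13 m.
Hydraulic radius R = A/P = 24.38/20.13 = 1.211 m.
From Manning's equation, S = [nQ / (1 A R^(2/3))]² = [0.025 × 47 / (1 × 24.38 × 1.211^(2/3))]² = 0.0018.

S = 0.0018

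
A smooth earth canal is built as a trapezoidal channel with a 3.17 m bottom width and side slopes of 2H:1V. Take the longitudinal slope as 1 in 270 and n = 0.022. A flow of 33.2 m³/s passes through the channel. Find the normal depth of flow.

Manning's equation rearranged: A R^(2/3) = nQ / (1·√S) = 0.022 × 33.2 / (√0.003704) = 12.
At y = 1.92 m: A R^(2/3) = 14.73 — too large.
At y = 1.49 m: A R^(2/3) = 8.742 — too small.
At y = 1.74 m: A R^(2/3) = 12 — ≈ 12.

y_n = 1.74 m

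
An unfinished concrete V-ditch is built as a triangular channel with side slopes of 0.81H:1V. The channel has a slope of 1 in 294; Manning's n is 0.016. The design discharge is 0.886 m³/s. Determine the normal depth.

y_n = 0.85 m

Manning's equation rearranged: A R^(2/3) = nQ / (1·√S) = 0.016 × 0.886 / (√0.003401) = 0.2431.
Trying y = 0.935 m: A R^(2/3) = 0.3133 — over.
Trying y = 0.606 m: A R^(2/3) = 0.09856 — short.
Trying y = 0.85 m: A R^(2/3) = 0.243 — close enough.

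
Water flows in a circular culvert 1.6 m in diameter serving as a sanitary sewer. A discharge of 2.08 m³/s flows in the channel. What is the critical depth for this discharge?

At critical depth, Q² T / (g A³) = 1, i.e. A³/T = Q²/g = 2.08²/9.81 = 0.441.
Trying y = 0.507 m: A³/T = 0.1101 — too small.
Trying y = 0.81 m: A³/T = 0.6659 — too large.
Trying y = 0.727 m: A³/T = 0.4405 — ≈ 0.441.

y_c = 0.727 m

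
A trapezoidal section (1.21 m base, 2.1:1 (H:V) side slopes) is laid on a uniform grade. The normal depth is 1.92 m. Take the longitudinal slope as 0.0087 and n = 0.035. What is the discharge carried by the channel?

Q = 26.7 m³/s

With bottom width b = 1.21 m and side slope z = 2.1: A = (b + zy)y = (1.21 + 2.1×1.92)×1.92 = 10.06 m²; P = b + 2y√(1+z²) = 1.21 + 2×1.92×2.326 = 10.14 m.
Hydraulic radius R = A/P = 10.06/10.14 = 0.9924 m.
Manning's equation: Q = (1/n) A R^(2/3) S^(1/2) = (1/0.035) × 10.06 × 0.9924^(2/3) × 0.0087^(1/2) = 26.7 m³/s.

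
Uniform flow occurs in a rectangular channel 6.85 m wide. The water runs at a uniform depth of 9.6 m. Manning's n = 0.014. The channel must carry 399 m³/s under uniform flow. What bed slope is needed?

S = 0.0021

Flow area A = b·y = 6.85 × 9.6 = 65.76 m². Wetted perimeter P = b + 2y = 6.85 + 2×9.6 = 26.05 m.
Hydraulic radius R = A/P = 65.76/26.05 = 2.524 m.
From Manning's equation, S = [nQ / (1 A R^(2/3))]² = [0.014 × 399 / (1 × 65.76 × 2.524^(2/3))]² = 0.0021.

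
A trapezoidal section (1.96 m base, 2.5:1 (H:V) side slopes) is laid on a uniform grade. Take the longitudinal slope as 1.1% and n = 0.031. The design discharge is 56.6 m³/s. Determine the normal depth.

y_n = 2.11 m

Manning's equation rearranged: A R^(2/3) = nQ / (1·√S) = 0.031 × 56.6 / (√0.011) = 16.73.
Trying y = 2.31 m: A R^(2/3) = 20.63 — too large.
Trying y = 1.72 m: A R^(2/3) = 10.47 — too small.
Trying y = 2.11 m: A R^(2/3) = 16.72 — matches.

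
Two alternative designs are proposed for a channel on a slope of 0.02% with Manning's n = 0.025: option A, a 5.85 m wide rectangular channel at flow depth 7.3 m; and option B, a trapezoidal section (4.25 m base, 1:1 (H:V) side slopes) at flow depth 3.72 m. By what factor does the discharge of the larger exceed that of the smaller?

1.48

Channel A: Flow area A = b·y = 5.85 × 7.3 = 42.7 m². Wetted perimeter P = b + 2y = 5.85 + 2×7.3 = 20.45 m. Hydraulic radius R = A/P = 42.7/20.45 = 2.088 m. Q_A = (1/0.025)·42.7·2.088^(2/3)·√0.0002 = 39.47 m³/s.
Channel B: With bottom width b = 4.25 m and side slope z = 1: A = (b + zy)y = (4.25 + 1×3.72)×3.72 = 29.65 m²; P = b + 2y√(1+z²) = 4.25 + 2×3.72×1.414 = 14.77 m. Hydraulic radius R = A/P = 29.65/14.77 = 2.007 m. Q_B = (1/0.025)·29.65·2.007^(2/3)·√0.0002 = 26.69 m³/s.
The larger discharge is 39.47 m³/s and the smaller is 26.69 m³/s; the ratio is 1.48.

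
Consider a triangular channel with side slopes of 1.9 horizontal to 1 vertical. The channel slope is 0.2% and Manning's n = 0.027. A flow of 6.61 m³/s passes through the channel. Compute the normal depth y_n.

y_n = 1.62 m

Manning's equation rearranged: A R^(2/3) = nQ / (1·√S) = 0.027 × 6.61 / (√0.002) = 3.991.
Try y = 1.38 m: A R^(2/3) = 2.604 — short.
Try y = 1.84 m: A R^(2/3) = 5.609 — over.
Try y = 1.62 m: A R^(2/3) = 3.994 — close enough.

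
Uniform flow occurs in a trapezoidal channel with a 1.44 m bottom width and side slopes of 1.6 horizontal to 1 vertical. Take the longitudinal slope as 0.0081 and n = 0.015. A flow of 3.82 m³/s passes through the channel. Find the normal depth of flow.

y_n = 0.544 m

Manning's equation rearranged: A R^(2/3) = nQ / (1·√S) = 0.015 × 3.82 / (√0.0081) = 0.6367.
Try y = 0.48 m: A R^(2/3) = 0.502 — short.
Try y = 0.606 m: A R^(2/3) = 0.7819 — over.
Try y = 0.544 m: A R^(2/3) = 0.6359 — matches.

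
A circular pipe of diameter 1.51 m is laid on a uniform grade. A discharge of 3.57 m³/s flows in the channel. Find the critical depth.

y_c = 0.982 m

At critical depth, Q² T / (g A³) = 1, i.e. A³/T = Q²/g = 3.57²/9.81 = 1.299.
Trying y = 1.09 m: A³/T = 1.96 — over.
Trying y = 0.841 m: A³/T = 0.7178 — short.
Trying y = 0.982 m: A³/T = 1.301 — ≈ 1.299.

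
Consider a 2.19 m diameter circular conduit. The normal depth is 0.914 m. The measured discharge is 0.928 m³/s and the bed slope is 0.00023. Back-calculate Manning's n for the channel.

n = 0.015

For a circular section of diameter D = 2.19 m at depth y = 0.914 m, the central angle is θ = 2 arccos(1 − 2y/D) = 2.809 rad. Then A = (D²/8)(θ − sin θ) = 1.489 m² and P = Dθ/2 = 3.076 m.
Hydraulic radius R = A/P = 1.489/3.076 = 0.484 m.
Rearranging Manning's equation: n = (1/Q) A R^(2/3) S^(1/2) = (1/0.928) × 1.489 × 0.484^(2/3) × √0.00023 = 0.015.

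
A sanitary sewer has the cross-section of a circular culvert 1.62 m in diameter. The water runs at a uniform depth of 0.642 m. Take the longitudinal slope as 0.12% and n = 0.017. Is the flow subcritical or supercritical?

For a circular section of diameter D = 1.62 m at depth y = 0.642 m, the central angle is θ = 2 arccos(1 − 2y/D) = 2.724 rad. Then A = (D²/8)(θ − sin θ) = 0.7604 m² and P = Dθ/2 = 2.206 m.
Hydraulic radius R = A/P = 0.7604/2.206 = 0.3447 m.
V = (1/n) R^(2/3) √S = (1/0.017) × 0.3447^(2/3) × √0.0012 = 1.002 m/s. Hydraulic depth D_h = A/T = 0.7604/1.585 = 0.4798 m.
Froude number Fr = V/√(g·D_h) = 1.002/√(9.81×0.4798) = 0.462, which is less than 1, so the flow is subcritical.

subcritical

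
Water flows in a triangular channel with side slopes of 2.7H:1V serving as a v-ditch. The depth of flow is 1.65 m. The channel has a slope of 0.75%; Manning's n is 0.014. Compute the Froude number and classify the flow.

For a triangular section with side slope z = 2.7: A = zy² = 2.7×1.65² = 7.351 m²; P = 2y√(1+z²) = 2×1.65×2.879 = 9.501 m.
Hydraulic radius R = A/P = 7.351/9.501 = 0.7736 m.
V = (1/n) R^(2/3) √S = (1/0.014) × 0.7736^(2/3) × √0.0075 = 5.213 m/s. Hydraulic depth D_h = A/T = 7.351/8.91 = 0.825 m.
Froude number Fr = V/√(g·D_h) = 5.213/√(9.81×0.825) = 1.83, which is greater than 1, so the flow is supercritical.

supercritical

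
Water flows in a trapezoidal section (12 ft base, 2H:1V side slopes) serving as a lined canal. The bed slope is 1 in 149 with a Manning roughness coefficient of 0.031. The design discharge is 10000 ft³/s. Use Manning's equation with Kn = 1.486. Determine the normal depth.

Manning's equation rearranged: A R^(2/3) = nQ / (1.486·√S) = 0.031 × 10000 / (1.486 × √0.006711) = 2546.
Trying y = 17.9 ft: A R^(2/3) = 3783 — over.
Trying y = 11.3 ft: A R^(2/3) = 1327 — short.
Trying y = 15.1 ft: A R^(2/3) = 2552 — close enough.

y_n = 15.1 ft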